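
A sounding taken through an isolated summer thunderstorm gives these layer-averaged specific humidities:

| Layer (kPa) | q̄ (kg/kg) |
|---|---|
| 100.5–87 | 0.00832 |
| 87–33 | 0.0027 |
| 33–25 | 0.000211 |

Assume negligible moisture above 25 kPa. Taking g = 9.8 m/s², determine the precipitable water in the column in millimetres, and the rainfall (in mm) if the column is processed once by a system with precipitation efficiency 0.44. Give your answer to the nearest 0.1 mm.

PW ≈ 26.5 mm; rainfall ≈ 11.7 mm

Precipitable water is the column-integrated vapour mass per unit area: PW = (1/g) Σ q̄ Δp, with q in kg/kg and Δp in Pa (1 kg/m² of water = 1 mm).
Layer 100.5–87 kPa: Δp = 135 hPa = 13500 Pa, q̄ = 0.00832 kg/kg → 0.00832 × 13500 / 9.8 = 11.46 mm
Layer 87–33 kPa: Δp = 540 hPa = 54000 Pa, q̄ = 0.0027 kg/kg → 0.0027 × 54000 / 9.8 = 14.88 mm
Layer 33–25 kPa: Δp = 80 hPa = 8000 Pa, q̄ = 0.000211 kg/kg → 0.000211 × 8000 / 9.8 = 0.17 mm
PW = 11.46 + 14.88 + 0.17 = 26.51 ≈ 26.5 mm.
Rainfall = ε × PW = 0.44 × 26.5 = 11.7 mm.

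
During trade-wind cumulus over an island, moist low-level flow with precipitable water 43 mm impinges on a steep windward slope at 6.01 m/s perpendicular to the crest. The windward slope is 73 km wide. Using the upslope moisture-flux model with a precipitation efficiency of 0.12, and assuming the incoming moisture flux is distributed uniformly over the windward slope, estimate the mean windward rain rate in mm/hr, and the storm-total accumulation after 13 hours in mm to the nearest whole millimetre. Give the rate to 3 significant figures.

Incoming column moisture flux per unit ridge length: F = V × PW = 6.01 × 43 = 258.43 mm·m/s.
Spread over the 73 km slope with efficiency ε = 0.12: R = ε·F/W = 0.12 × 258.43 / 73000 m = 4.248e-04 mm/s.
R = 4.248e-04 × 3600 = 1.53 mm/hr.
Over 13 h: total = 1.53 × 13 = 19.89 ≈ 20 mm.

R ≈ 1.53 mm/hr; total ≈ 20 mm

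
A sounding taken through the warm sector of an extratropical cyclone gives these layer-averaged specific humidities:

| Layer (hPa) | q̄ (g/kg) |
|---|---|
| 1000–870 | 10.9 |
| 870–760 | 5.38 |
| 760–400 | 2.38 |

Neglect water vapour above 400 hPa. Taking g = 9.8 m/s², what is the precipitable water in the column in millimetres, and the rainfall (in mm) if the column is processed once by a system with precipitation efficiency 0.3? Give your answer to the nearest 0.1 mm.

Precipitable water is the column-integrated vapour mass per unit area: PW = (1/g) Σ q̄ Δp, with q in kg/kg and Δp in Pa (1 kg/m² of water = 1 mm).
Layer 1000–870 hPa: Δp = 130 hPa = 13000 Pa, q̄ = 0.0109 kg/kg → 0.0109 × 13000 / 9.8 = 14.46 mm
Layer 870–760 hPa: Δp = 110 hPa = 11000 Pa, q̄ = 0.00538 kg/kg → 0.00538 × 11000 / 9.8 = 6.04 mm
Layer 760–400 hPa: Δp = 360 hPa = 36000 Pa, q̄ = 0.00238 kg/kg → 0.00238 × 36000 / 9.8 = 8.74 mm
PW = 14.46 + 6.04 + 8.74 = 29.24 ≈ 29.2 mm.
Rainfall = ε × PW = 0.3 × 29.2 = 8.8 mm.

PW ≈ 29.2 mm; rainfall ≈ 8.8 mm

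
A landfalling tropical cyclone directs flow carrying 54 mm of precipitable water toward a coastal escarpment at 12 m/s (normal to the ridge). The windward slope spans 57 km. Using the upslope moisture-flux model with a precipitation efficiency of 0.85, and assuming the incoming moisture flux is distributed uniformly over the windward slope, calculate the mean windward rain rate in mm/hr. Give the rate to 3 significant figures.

Incoming column moisture flux per unit ridge length: F = V × PW = 12 × 54 = 648 mm·m/s.
Spread over the 57 km slope with efficiency ε = 0.85: R = ε·F/W = 0.85 × 648 / 57000 m = 9.663e-03 mm/s.
R = 9.663e-03 × 3600 = 34.8 mm/hr.

R ≈ 34.8 mm/hr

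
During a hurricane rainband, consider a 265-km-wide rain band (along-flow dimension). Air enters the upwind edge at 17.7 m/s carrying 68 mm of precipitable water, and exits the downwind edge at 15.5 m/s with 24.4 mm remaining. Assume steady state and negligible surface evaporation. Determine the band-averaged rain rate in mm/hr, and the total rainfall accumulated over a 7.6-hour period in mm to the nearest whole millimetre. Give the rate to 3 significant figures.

Column moisture flux per unit crosswind length is F = V × PW.
Inflow: F_in = 17.7 × 68 = 1203.6 mm·m/s
Outflow: F_out = 15.5 × 24.4 = 378.2 mm·m/s
Steady-state rate R = (F_in − F_out)/L = (1203.6 − 378.2) / 265000 m = 3.115e-03 mm/s.
R = 3.115e-03 × 3600 = 11.2 mm/hr.
Over 7.6 h: total = 11.2 × 7.6 = 85.12 ≈ 85 mm.

R ≈ 11.2 mm/hr; total ≈ 85 mm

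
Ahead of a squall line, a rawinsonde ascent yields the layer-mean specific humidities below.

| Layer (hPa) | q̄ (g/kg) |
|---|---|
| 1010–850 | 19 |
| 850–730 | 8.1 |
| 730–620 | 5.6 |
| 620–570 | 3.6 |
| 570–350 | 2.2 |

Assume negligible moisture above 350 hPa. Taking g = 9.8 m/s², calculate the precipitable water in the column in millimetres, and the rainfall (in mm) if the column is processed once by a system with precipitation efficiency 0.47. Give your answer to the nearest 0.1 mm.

Precipitable water is the column-integrated vapour mass per unit area: PW = (1/g) Σ q̄ Δp, with q in kg/kg and Δp in Pa (1 kg/m² of water = 1 mm).
Layer 1010–850 hPa: Δp = 160 hPa = 16000 Pa, q̄ = 0.019 kg/kg → 0.019 × 16000 / 9.8 = 31.02 mm
Layer 850–730 hPa: Δp = 120 hPa = 12000 Pa, q̄ = 0.0081 kg/kg → 0.0081 × 12000 / 9.8 = 9.92 mm
Layer 730–620 hPa: Δp = 110 hPa = 11000 Pa, q̄ = 0.0056 kg/kg → 0.0056 × 11000 / 9.8 = 6.29 mm
Layer 620–570 hPa: Δp = 50 hPa = 5000 Pa, q̄ = 0.0036 kg/kg → 0.0036 × 5000 / 9.8 = 1.84 mm
Layer 570–350 hPa: Δp = 220 hPa = 22000 Pa, q̄ = 0.0022 kg/kg → 0.0022 × 22000 / 9.8 = 4.94 mm
PW = 31.02 + 9.92 + 6.29 + 1.84 + 4.94 = 54.01 ≈ 54.0 mm.
Rainfall = ε × PW = 0.47 × 54.0 = 25.4 mm.

PW ≈ 54.0 mm; rainfall ≈ 25.4 mm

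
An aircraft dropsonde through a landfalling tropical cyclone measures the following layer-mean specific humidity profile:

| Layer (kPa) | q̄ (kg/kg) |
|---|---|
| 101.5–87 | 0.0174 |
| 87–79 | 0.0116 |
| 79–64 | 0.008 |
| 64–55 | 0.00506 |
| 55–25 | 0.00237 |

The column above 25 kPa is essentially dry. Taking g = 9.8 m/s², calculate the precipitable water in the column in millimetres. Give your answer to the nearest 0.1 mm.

Precipitable water is the column-integrated vapour mass per unit area: PW = (1/g) Σ q̄ Δp, with q in kg/kg and Δp in Pa (1 kg/m² of water = 1 mm).
Layer 101.5–87 kPa: Δp = 145 hPa = 14500 Pa, q̄ = 0.0174 kg/kg → 0.0174 × 14500 / 9.8 = 25.74 mm
Layer 87–79 kPa: Δp = 80 hPa = 8000 Pa, q̄ = 0.0116 kg/kg → 0.0116 × 8000 / 9.8 = 9.47 mm
Layer 79–64 kPa: Δp = 150 hPa = 15000 Pa, q̄ = 0.008 kg/kg → 0.008 × 15000 / 9.8 = 12.24 mm
Layer 64–55 kPa: Δp = 90 hPa = 9000 Pa, q̄ = 0.00506 kg/kg → 0.00506 × 9000 / 9.8 = 4.65 mm
Layer 55–25 kPa: Δp = 300 hPa = 30000 Pa, q̄ = 0.00237 kg/kg → 0.00237 × 30000 / 9.8 = 7.26 mm
PW = 25.74 + 9.47 + 12.24 + 4.65 + 7.26 = 59.36 ≈ 59.4 mm.

PW ≈ 59.4 mm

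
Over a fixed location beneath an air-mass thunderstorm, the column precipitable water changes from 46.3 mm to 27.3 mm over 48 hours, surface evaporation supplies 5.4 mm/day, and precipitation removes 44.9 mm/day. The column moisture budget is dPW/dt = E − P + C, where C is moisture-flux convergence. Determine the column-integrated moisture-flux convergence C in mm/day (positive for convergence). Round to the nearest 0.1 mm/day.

C ≈ 30.0 mm/day

dPW/dt = (27.3 − 46.3) mm / (48/24 day) = -9.500 mm/day.
C = dPW/dt − E + P = (-9.500) − 5.4 + 44.9 = 30.0 mm/day.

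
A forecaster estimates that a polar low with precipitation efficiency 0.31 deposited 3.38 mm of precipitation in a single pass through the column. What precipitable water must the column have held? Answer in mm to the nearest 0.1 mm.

PW ≈ 10.9 mm

PW = precipitation / ε = 3.38 / 0.31 = 10.9 mm.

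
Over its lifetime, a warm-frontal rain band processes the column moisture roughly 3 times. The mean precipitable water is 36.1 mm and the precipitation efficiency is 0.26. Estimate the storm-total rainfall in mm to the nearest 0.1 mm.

Each cycle deposits ε × PW = 0.26 × 36.1 = 9.386 mm.
Over 3 cycles: 3 × 9.386 = 28.2 mm.

rainfall ≈ 28.2 mm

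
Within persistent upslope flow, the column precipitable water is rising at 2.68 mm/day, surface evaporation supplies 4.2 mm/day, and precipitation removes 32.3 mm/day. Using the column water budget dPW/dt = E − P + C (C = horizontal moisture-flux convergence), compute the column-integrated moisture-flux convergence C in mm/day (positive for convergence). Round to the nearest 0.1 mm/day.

dPW/dt = +2.68 mm/day.
C = dPW/dt − E + P = (+2.68) − 4.2 + 32.3 = 30.8 mm/day.

C ≈ 30.8 mm/day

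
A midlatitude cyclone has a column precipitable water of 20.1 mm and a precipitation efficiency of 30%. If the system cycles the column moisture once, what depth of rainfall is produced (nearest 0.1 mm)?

Rainfall = ε × PW = 0.30 × 20.1 = 6.0 mm.

rainfall ≈ 6.0 mm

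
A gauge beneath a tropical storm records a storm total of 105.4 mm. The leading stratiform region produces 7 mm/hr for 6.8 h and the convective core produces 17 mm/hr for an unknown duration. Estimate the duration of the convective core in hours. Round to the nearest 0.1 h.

duration ≈ 3.4 h

Known phases: 7 × 6.8 = 47.6 mm.
Remaining depth = 105.4 − 47.6 = 57.8 mm.
Duration = 57.8 / 17 = 3.4 h.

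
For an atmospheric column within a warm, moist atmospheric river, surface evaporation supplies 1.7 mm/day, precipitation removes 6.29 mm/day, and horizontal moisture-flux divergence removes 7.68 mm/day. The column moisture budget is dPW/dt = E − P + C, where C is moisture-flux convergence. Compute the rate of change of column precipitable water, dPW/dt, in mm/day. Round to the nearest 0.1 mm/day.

dPW/dt ≈ -12.3 mm/day

dPW/dt = E − P + C = 1.7 − 6.29 + (-7.68) = -12.3 mm/day.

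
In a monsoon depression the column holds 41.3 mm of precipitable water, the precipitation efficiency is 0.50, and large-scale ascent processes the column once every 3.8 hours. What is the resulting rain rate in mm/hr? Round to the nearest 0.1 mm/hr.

R ≈ 5.4 mm/hr

Each overturning extracts ε × PW = 0.50 × 41.3 = 20.65 mm.
Rate = ε·PW / τ = 20.65 / 3.8 h = 5.4 mm/hr.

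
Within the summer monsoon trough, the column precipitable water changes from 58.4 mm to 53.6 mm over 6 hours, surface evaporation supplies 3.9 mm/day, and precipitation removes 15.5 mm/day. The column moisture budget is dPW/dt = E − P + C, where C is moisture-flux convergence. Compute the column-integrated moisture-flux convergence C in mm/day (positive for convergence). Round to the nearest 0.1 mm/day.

dPW/dt = (53.6 − 58.4) mm / (6/24 day) = -19.200 mm/day.
C = dPW/dt − E + P = (-19.200) − 3.9 + 15.5 = -7.6 mm/day.

C ≈ -7.6 mm/day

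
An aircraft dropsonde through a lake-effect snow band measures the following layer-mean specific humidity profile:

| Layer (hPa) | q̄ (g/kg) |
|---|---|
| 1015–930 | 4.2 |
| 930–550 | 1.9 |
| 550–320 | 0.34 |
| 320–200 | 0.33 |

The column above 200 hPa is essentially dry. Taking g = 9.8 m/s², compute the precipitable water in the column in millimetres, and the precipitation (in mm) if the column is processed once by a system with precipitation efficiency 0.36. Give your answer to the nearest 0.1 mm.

Precipitable water is the column-integrated vapour mass per unit area: PW = (1/g) Σ q̄ Δp, with q in kg/kg and Δp in Pa (1 kg/m² of water = 1 mm).
Layer 1015–930 hPa: Δp = 85 hPa = 8500 Pa, q̄ = 0.0042 kg/kg → 0.0042 × 8500 / 9.8 = 3.64 mm
Layer 930–550 hPa: Δp = 380 hPa = 38000 Pa, q̄ = 0.0019 kg/kg → 0.0019 × 38000 / 9.8 = 7.37 mm
Layer 550–320 hPa: Δp = 230 hPa = 23000 Pa, q̄ = 0.00034 kg/kg → 0.00034 × 23000 / 9.8 = 0.80 mm
Layer 320–200 hPa: Δp = 120 hPa = 12000 Pa, q̄ = 0.00033 kg/kg → 0.00033 × 12000 / 9.8 = 0.40 mm
PW = 3.64 + 7.37 + 0.80 + 0.40 = 12.21 ≈ 12.2 mm.
Precipitation = ε × PW = 0.36 × 12.2 = 4.4 mm.

PW ≈ 12.2 mm; precipitation ≈ 4.4 mm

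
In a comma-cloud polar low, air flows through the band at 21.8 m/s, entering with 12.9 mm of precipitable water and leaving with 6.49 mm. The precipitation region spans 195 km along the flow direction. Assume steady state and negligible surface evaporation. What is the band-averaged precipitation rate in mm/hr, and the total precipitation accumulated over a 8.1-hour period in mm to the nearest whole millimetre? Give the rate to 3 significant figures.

Column moisture flux per unit crosswind length is F = V × PW.
Inflow: F_in = 21.8 × 12.9 = 281.22 mm·m/s
Outflow: F_out = 21.8 × 6.49 = 141.482 mm·m/s
Steady-state rate R = (F_in − F_out)/L = (281.22 − 141.482) / 195000 m = 7.166e-04 mm/s.
R = 7.166e-04 × 3600 = 2.58 mm/hr.
Over 8.1 h: total = 2.58 × 8.1 = 20.898 ≈ 21 mm.

R ≈ 2.58 mm/hr; total ≈ 21 mm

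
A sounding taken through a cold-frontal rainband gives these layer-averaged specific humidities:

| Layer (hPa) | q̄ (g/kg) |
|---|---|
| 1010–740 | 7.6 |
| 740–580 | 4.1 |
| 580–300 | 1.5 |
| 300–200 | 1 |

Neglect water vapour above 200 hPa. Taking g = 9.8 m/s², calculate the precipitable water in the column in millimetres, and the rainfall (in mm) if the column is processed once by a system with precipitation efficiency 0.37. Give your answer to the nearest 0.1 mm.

Precipitable water is the column-integrated vapour mass per unit area: PW = (1/g) Σ q̄ Δp, with q in kg/kg and Δp in Pa (1 kg/m² of water = 1 mm).
Layer 1010–740 hPa: Δp = 270 hPa = 27000 Pa, q̄ = 0.0076 kg/kg → 0.0076 × 27000 / 9.8 = 20.94 mm
Layer 740–580 hPa: Δp = 160 hPa = 16000 Pa, q̄ = 0.0041 kg/kg → 0.0041 × 16000 / 9.8 = 6.69 mm
Layer 580–300 hPa: Δp = 280 hPa = 28000 Pa, q̄ = 0.0015 kg/kg → 0.0015 × 28000 / 9.8 = 4.29 mm
Layer 300–200 hPa: Δp = 100 hPa = 10000 Pa, q̄ = 0.001 kg/kg → 0.001 × 10000 / 9.8 = 1.02 mm
PW = 20.94 + 6.69 + 4.29 + 1.02 = 32.94 ≈ 32.9 mm.
Rainfall = ε × PW = 0.37 × 32.9 = 12.2 mm.

PW ≈ 32.9 mm; rainfall ≈ 12.2 mm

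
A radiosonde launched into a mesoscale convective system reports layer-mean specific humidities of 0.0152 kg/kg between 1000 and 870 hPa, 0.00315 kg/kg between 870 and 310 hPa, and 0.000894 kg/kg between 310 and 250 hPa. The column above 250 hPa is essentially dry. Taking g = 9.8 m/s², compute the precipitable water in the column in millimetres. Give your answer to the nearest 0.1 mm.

PW ≈ 38.7 mm

Precipitable water is the column-integrated vapour mass per unit area: PW = (1/g) Σ q̄ Δp, with q in kg/kg and Δp in Pa (1 kg/m² of water = 1 mm).
Layer 1000–870 hPa: Δp = 130 hPa = 13000 Pa, q̄ = 0.0152 kg/kg → 0.0152 × 13000 / 9.8 = 20.16 mm
Layer 870–310 hPa: Δp = 560 hPa = 56000 Pa, q̄ = 0.00315 kg/kg → 0.00315 × 56000 / 9.8 = 18.00 mm
Layer 310–250 hPa: Δp = 60 hPa = 6000 Pa, q̄ = 0.000894 kg/kg → 0.000894 × 6000 / 9.8 = 0.55 mm
PW = 20.16 + 18.00 + 0.55 = 38.71 ≈ 38.7 mm.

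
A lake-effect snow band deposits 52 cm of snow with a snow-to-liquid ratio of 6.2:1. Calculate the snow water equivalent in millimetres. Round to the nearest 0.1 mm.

SWE ≈ 83.9 mm

SWE = snow depth / ratio = 52 cm / 6.2 = 8.387 cm = 83.9 mm.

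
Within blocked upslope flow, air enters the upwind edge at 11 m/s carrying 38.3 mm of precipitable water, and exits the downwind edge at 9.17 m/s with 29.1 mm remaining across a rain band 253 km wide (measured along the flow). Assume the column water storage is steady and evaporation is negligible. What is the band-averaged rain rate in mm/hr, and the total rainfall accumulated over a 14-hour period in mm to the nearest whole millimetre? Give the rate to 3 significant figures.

Column moisture flux per unit crosswind length is F = V × PW.
Inflow: F_in = 11 × 38.3 = 421.3 mm·m/s
Outflow: F_out = 9.17 × 29.1 = 266.847 mm·m/s
Steady-state rate R = (F_in − F_out)/L = (421.3 − 266.847) / 253000 m = 6.105e-04 mm/s.
R = 6.105e-04 × 3600 = 2.20 mm/hr.
Over 14 h: total = 2.20 × 14 = 30.8 ≈ 31 mm.

R ≈ 2.20 mm/hr; total ≈ 31 mm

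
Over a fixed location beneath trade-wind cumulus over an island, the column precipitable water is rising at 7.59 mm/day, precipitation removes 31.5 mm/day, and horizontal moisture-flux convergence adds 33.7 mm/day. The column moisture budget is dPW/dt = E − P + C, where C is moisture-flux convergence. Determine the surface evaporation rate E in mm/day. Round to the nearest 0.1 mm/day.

dPW/dt = +7.59 mm/day.
E = dPW/dt + P − C = (+7.59) + 31.5 − (33.7) = 5.4 mm/day.

E ≈ 5.4 mm/day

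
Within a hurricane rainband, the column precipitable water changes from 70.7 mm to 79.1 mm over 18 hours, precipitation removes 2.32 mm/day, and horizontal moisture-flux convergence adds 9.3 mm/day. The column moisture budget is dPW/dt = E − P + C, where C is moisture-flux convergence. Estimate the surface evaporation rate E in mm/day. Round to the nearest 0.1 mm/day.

dPW/dt = (79.1 − 70.7) mm / (18/24 day) = +11.200 mm/day.
E = dPW/dt + P − C = (+11.200) + 2.32 − (9.3) = 4.2 mm/day.

E ≈ 4.2 mm/day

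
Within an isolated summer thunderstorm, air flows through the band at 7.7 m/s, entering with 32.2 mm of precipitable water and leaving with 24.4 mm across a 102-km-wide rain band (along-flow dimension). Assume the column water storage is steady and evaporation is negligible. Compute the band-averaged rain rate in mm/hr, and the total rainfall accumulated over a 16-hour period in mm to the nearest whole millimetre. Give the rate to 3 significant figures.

Column moisture flux per unit crosswind length is F = V × PW.
Inflow: F_in = 7.7 × 32.2 = 247.94 mm·m/s
Outflow: F_out = 7.7 × 24.4 = 187.88 mm·m/s
Steady-state rate R = (F_in − F_out)/L = (247.94 − 187.88) / 102000 m = 5.888e-04 mm/s.
R = 5.888e-04 × 3600 = 2.12 mm/hr.
Over 16 h: total = 2.12 × 16 = 33.92 ≈ 34 mm.

R ≈ 2.12 mm/hr; total ≈ 34 mm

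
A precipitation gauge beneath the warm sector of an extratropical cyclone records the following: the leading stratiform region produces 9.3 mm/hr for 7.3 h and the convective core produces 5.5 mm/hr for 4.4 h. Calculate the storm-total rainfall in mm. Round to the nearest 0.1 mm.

Total = Σ Rᵢ Δtᵢ = 9.3 × 7.3 + 5.5 × 4.4
      = 67.89 + 24.2 = 92.1 mm.

total ≈ 92.1 mm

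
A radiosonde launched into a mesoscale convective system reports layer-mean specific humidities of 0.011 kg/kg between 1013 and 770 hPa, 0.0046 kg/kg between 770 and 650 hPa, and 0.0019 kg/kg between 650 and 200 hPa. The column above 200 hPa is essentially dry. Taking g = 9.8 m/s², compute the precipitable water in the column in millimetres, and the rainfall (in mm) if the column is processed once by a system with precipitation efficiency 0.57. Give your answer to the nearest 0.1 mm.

Precipitable water is the column-integrated vapour mass per unit area: PW = (1/g) Σ q̄ Δp, with q in kg/kg and Δp in Pa (1 kg/m² of water = 1 mm).
Layer 1013–770 hPa: Δp = 243 hPa = 24300 Pa, q̄ = 0.011 kg/kg → 0.011 × 24300 / 9.8 = 27.28 mm
Layer 770–650 hPa: Δp = 120 hPa = 12000 Pa, q̄ = 0.0046 kg/kg → 0.0046 × 12000 / 9.8 = 5.63 mm
Layer 650–200 hPa: Δp = 450 hPa = 45000 Pa, q̄ = 0.0019 kg/kg → 0.0019 × 45000 / 9.8 = 8.72 mm
PW = 27.28 + 5.63 + 8.72 = 41.63 ≈ 41.6 mm.
Rainfall = ε × PW = 0.57 × 41.6 = 23.7 mm.

PW ≈ 41.6 mm; rainfall ≈ 23.7 mm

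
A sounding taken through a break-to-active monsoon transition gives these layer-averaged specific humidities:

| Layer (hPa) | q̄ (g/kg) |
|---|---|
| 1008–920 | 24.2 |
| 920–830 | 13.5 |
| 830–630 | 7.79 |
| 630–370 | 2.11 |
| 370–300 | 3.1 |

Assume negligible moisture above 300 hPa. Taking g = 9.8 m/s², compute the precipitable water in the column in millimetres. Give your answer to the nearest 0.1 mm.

Precipitable water is the column-integrated vapour mass per unit area: PW = (1/g) Σ q̄ Δp, with q in kg/kg and Δp in Pa (1 kg/m² of water = 1 mm).
Layer 1008–920 hPa: Δp = 88 hPa = 8800 Pa, q̄ = 0.0242 kg/kg → 0.0242 × 8800 / 9.8 = 21.73 mm
Layer 920–830 hPa: Δp = 90 hPa = 9000 Pa, q̄ = 0.0135 kg/kg → 0.0135 × 9000 / 9.8 = 12.40 mm
Layer 830–630 hPa: Δp = 200 hPa = 20000 Pa, q̄ = 0.00779 kg/kg → 0.00779 × 20000 / 9.8 = 15.90 mm
Layer 630–370 hPa: Δp = 260 hPa = 26000 Pa, q̄ = 0.00211 kg/kg → 0.00211 × 26000 / 9.8 = 5.60 mm
Layer 370–300 hPa: Δp = 70 hPa = 7000 Pa, q̄ = 0.0031 kg/kg → 0.0031 × 7000 / 9.8 = 2.21 mm
PW = 21.73 + 12.40 + 15.90 + 5.60 + 2.21 = 57.84 ≈ 57.8 mm.

PW ≈ 57.8 mm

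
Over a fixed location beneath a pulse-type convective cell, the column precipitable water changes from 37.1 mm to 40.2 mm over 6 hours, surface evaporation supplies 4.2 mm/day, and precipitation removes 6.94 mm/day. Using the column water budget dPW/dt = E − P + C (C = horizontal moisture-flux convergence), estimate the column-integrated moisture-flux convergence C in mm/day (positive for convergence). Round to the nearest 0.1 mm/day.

C ≈ 15.1 mm/day

dPW/dt = (40.2 − 37.1) mm / (6/24 day) = +12.400 mm/day.
C = dPW/dt − E + P = (+12.400) − 4.2 + 6.94 = 15.1 mm/day.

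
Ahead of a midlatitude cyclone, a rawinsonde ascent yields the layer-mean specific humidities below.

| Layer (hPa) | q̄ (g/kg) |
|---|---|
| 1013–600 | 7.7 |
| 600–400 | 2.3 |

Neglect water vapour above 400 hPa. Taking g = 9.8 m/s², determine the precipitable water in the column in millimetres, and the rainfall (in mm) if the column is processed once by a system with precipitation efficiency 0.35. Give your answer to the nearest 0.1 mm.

PW ≈ 37.1 mm; rainfall ≈ 13.0 mm

Precipitable water is the column-integrated vapour mass per unit area: PW = (1/g) Σ q̄ Δp, with q in kg/kg and Δp in Pa (1 kg/m² of water = 1 mm).
Layer 1013–600 hPa: Δp = 413 hPa = 41300 Pa, q̄ = 0.0077 kg/kg → 0.0077 × 41300 / 9.8 = 32.45 mm
Layer 600–400 hPa: Δp = 200 hPa = 20000 Pa, q̄ = 0.0023 kg/kg → 0.0023 × 20000 / 9.8 = 4.69 mm
PW = 32.45 + 4.69 = 37.14 ≈ 37.1 mm.
Rainfall = ε × PW = 0.35 × 37.1 = 13.0 mm.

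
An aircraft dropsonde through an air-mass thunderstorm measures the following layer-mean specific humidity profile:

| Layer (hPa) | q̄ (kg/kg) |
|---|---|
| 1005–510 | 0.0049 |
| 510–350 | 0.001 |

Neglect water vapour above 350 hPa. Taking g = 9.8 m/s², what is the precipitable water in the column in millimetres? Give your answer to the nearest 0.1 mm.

PW ≈ 26.4 mm

Precipitable water is the column-integrated vapour mass per unit area: PW = (1/g) Σ q̄ Δp, with q in kg/kg and Δp in Pa (1 kg/m² of water = 1 mm).
Layer 1005–510 hPa: Δp = 495 hPa = 49500 Pa, q̄ = 0.0049 kg/kg → 0.0049 × 49500 / 9.8 = 24.75 mm
Layer 510–350 hPa: Δp = 160 hPa = 16000 Pa, q̄ = 0.001 kg/kg → 0.001 × 16000 / 9.8 = 1.63 mm
PW = 24.75 + 1.63 = 26.38 ≈ 26.4 mm.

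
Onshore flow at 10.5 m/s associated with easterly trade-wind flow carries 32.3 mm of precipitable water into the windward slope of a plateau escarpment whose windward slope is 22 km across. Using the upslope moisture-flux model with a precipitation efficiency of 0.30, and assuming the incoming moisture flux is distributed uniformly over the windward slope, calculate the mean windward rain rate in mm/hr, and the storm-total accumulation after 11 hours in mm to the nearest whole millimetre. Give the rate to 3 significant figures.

Incoming column moisture flux per unit ridge length: F = V × PW = 10.5 × 32.3 = 339.15 mm·m/s.
Spread over the 22 km slope with efficiency ε = 0.30: R = ε·F/W = 0.30 × 339.15 / 22000 m = 4.625e-03 mm/s.
R = 4.625e-03 × 3600 = 16.6 mm/hr.
Over 11 h: total = 16.6 × 11 = 182.6 ≈ 183 mm.

R ≈ 16.6 mm/hr; total ≈ 183 mm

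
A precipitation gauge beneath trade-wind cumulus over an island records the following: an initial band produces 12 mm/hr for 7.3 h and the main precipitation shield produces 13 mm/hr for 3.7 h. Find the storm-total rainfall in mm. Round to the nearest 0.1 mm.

Total = Σ Rᵢ Δtᵢ = 12 × 7.3 + 13 × 3.7
      = 87.6 + 48.1 = 135.7 mm.

total ≈ 135.7 mm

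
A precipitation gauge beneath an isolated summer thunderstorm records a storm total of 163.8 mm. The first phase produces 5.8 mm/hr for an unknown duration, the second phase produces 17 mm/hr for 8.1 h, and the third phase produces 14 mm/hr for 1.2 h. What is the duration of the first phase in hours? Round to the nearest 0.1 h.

duration ≈ 1.6 h

Known phases: 17 × 8.1 + 14 × 1.2 = 137.7 + 16.8 = 154.5 mm.
Remaining depth = 163.8 − 154.5 = 9.3 mm.
Duration = 9.3 / 5.8 = 1.6 h.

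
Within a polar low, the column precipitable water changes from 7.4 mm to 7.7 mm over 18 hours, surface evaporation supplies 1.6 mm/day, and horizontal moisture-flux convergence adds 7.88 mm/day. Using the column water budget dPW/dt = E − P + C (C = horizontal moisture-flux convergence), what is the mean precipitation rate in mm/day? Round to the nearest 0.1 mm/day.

P ≈ 9.1 mm/day

dPW/dt = (7.7 − 7.4) mm / (18/24 day) = +0.400 mm/day.
P = E + C − dPW/dt = 1.6 + (7.88) − (+0.400) = 9.1 mm/day.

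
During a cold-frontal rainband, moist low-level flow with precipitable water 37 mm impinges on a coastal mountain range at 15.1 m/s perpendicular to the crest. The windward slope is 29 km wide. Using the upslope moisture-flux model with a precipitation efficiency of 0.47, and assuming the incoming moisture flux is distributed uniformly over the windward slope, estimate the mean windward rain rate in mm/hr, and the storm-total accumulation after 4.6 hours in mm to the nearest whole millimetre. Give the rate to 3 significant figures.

Incoming column moisture flux per unit ridge length: F = V × PW = 15.1 × 37 = 558.7 mm·m/s.
Spread over the 29 km slope with efficiency ε = 0.47: R = ε·F/W = 0.47 × 558.7 / 29000 m = 9.055e-03 mm/s.
R = 9.055e-03 × 3600 = 32.6 mm/hr.
Over 4.6 h: total = 32.6 × 4.6 = 149.96 ≈ 150 mm.

R ≈ 32.6 mm/hr; total ≈ 150 mm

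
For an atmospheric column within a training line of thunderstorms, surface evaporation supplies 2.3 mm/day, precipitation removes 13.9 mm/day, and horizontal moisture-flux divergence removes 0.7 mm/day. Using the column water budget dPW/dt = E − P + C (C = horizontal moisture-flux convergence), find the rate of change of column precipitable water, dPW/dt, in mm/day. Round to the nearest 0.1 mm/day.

dPW/dt = E − P + C = 2.3 − 13.9 + (-0.7) = -12.3 mm/day.

dPW/dt ≈ -12.3 mm/day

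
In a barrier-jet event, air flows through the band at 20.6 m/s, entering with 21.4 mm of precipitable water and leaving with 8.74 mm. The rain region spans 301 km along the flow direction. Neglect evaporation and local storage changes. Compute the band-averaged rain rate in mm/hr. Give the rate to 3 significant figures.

Column moisture flux per unit crosswind length is F = V × PW.
Inflow: F_in = 20.6 × 21.4 = 440.84 mm·m/s
Outflow: F_out = 20.6 × 8.74 = 180.044 mm·m/s
Steady-state rate R = (F_in − F_out)/L = (440.84 − 180.044) / 301000 m = 8.664e-04 mm/s.
R = 8.664e-04 × 3600 = 3.12 mm/hr.

R ≈ 3.12 mm/hr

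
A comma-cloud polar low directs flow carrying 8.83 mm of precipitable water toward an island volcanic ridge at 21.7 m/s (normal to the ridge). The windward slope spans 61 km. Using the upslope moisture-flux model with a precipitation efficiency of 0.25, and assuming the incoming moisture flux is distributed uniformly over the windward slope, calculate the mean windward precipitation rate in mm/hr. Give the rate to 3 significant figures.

Incoming column moisture flux per unit ridge length: F = V × PW = 21.7 × 8.83 = 191.611 mm·m/s.
Spread over the 61 km slope with efficiency ε = 0.25: R = ε·F/W = 0.25 × 191.611 / 61000 m = 7.853e-04 mm/s.
R = 7.853e-04 × 3600 = 2.83 mm/hr.

R ≈ 2.83 mm/hr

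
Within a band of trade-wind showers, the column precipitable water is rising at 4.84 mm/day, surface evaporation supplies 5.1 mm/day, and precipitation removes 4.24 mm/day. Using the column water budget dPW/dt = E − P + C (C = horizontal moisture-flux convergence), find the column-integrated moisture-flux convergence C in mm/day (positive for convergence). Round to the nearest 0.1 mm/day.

dPW/dt = +4.84 mm/day.
C = dPW/dt − E + P = (+4.84) − 5.1 + 4.24 = 4.0 mm/day.

C ≈ 4.0 mm/day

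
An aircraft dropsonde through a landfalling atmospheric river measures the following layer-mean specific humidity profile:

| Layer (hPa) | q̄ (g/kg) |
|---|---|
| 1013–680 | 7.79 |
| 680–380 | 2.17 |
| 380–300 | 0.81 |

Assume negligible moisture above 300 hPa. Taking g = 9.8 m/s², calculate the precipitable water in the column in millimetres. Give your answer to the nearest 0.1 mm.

PW ≈ 33.8 mm

Precipitable water is the column-integrated vapour mass per unit area: PW = (1/g) Σ q̄ Δp, with q in kg/kg and Δp in Pa (1 kg/m² of water = 1 mm).
Layer 1013–680 hPa: Δp = 333 hPa = 33300 Pa, q̄ = 0.00779 kg/kg → 0.00779 × 33300 / 9.8 = 26.47 mm
Layer 680–380 hPa: Δp = 300 hPa = 30000 Pa, q̄ = 0.00217 kg/kg → 0.00217 × 30000 / 9.8 = 6.64 mm
Layer 380–300 hPa: Δp = 80 hPa = 8000 Pa, q̄ = 0.00081 kg/kg → 0.00081 × 8000 / 9.8 = 0.66 mm
PW = 26.47 + 6.64 + 0.66 = 33.77 ≈ 33.8 mm.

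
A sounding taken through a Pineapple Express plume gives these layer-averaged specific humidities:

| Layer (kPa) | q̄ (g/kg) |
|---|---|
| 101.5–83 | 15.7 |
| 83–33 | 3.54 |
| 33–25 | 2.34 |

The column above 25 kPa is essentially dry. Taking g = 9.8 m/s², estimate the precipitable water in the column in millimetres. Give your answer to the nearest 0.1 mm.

PW ≈ 49.6 mm

Precipitable water is the column-integrated vapour mass per unit area: PW = (1/g) Σ q̄ Δp, with q in kg/kg and Δp in Pa (1 kg/m² of water = 1 mm).
Layer 101.5–83 kPa: Δp = 185 hPa = 18500 Pa, q̄ = 0.0157 kg/kg → 0.0157 × 18500 / 9.8 = 29.64 mm
Layer 83–33 kPa: Δp = 500 hPa = 50000 Pa, q̄ = 0.00354 kg/kg → 0.00354 × 50000 / 9.8 = 18.06 mm
Layer 33–25 kPa: Δp = 80 hPa = 8000 Pa, q̄ = 0.00234 kg/kg → 0.00234 × 8000 / 9.8 = 1.91 mm
PW = 29.64 + 18.06 + 1.91 = 49.61 ≈ 49.6 mm.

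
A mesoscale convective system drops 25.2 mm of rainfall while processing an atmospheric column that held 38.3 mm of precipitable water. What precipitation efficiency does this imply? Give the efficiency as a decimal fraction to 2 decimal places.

ε ≈ 0.66

ε = rainfall / PW = 25.2 / 38.3 = 0.66.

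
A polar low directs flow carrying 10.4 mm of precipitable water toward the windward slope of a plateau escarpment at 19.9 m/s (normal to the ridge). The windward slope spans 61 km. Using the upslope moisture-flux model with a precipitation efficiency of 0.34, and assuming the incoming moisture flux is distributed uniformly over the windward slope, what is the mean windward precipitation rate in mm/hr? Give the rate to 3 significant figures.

R ≈ 4.15 mm/hr

Incoming column moisture flux per unit ridge length: F = V × PW = 19.9 × 10.4 = 206.96 mm·m/s.
Spread over the 61 km slope with efficiency ε = 0.34: R = ε·F/W = 0.34 × 206.96 / 61000 m = 1.154e-03 mm/s.
R = 1.154e-03 × 3600 = 4.15 mm/hr.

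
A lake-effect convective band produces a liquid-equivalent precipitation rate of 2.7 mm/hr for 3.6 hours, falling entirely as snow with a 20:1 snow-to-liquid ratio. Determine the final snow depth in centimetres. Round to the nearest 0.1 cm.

Liquid-equivalent depth = 2.7 × 3.6 = 9.72 mm.
Snow depth = 9.72 mm × 20 = 194.4 mm = 19.4 cm.

snow depth ≈ 19.4 cm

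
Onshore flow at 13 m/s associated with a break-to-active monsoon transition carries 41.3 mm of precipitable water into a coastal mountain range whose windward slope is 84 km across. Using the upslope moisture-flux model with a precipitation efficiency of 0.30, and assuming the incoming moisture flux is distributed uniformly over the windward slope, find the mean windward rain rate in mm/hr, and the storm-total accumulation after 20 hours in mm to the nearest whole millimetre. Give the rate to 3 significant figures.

Incoming column moisture flux per unit ridge length: F = V × PW = 13 × 41.3 = 536.9 mm·m/s.
Spread over the 84 km slope with efficiency ε = 0.30: R = ε·F/W = 0.30 × 536.9 / 84000 m = 1.917e-03 mm/s.
R = 1.917e-03 × 3600 = 6.90 mm/hr.
Over 20 h: total = 6.90 × 20 = 138 mm.

R ≈ 6.90 mm/hr; total ≈ 138 mm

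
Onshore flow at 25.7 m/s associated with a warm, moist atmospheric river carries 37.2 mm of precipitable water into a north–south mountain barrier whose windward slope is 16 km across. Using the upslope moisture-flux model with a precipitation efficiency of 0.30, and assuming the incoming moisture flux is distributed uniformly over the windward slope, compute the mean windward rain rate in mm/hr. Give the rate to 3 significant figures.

Incoming column moisture flux per unit ridge length: F = V × PW = 25.7 × 37.2 = 956.04 mm·m/s.
Spread over the 16 km slope with efficiency ε = 0.30: R = ε·F/W = 0.30 × 956.04 / 16000 m = 1.793e-02 mm/s.
R = 1.793e-02 × 3600 = 64.5 mm/hr.

R ≈ 64.5 mm/hr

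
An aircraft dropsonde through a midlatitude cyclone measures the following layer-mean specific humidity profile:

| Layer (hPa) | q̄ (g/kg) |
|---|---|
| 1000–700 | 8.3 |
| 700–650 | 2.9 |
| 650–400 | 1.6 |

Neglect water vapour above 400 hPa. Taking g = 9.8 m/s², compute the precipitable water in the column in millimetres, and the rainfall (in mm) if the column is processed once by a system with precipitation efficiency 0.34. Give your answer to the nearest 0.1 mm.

PW ≈ 31.0 mm; rainfall ≈ 10.5 mm

Precipitable water is the column-integrated vapour mass per unit area: PW = (1/g) Σ q̄ Δp, with q in kg/kg and Δp in Pa (1 kg/m² of water = 1 mm).
Layer 1000–700 hPa: Δp = 300 hPa = 30000 Pa, q̄ = 0.0083 kg/kg → 0.0083 × 30000 / 9.8 = 25.41 mm
Layer 700–650 hPa: Δp = 50 hPa = 5000 Pa, q̄ = 0.0029 kg/kg → 0.0029 × 5000 / 9.8 = 1.48 mm
Layer 650–400 hPa: Δp = 250 hPa = 25000 Pa, q̄ = 0.0016 kg/kg → 0.0016 × 25000 / 9.8 = 4.08 mm
PW = 25.41 + 1.48 + 4.08 = 30.97 ≈ 31.0 mm.
Rainfall = ε × PW = 0.34 × 31.0 = 10.5 mm.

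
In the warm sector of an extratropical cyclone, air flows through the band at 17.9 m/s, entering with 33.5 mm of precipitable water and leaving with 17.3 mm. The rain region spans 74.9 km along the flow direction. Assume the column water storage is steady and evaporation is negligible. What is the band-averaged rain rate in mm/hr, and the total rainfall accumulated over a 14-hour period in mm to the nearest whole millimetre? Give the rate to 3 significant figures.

Column moisture flux per unit crosswind length is F = V × PW.
Inflow: F_in = 17.9 × 33.5 = 599.65 mm·m/s
Outflow: F_out = 17.9 × 17.3 = 309.67 mm·m/s
Steady-state rate R = (F_in − F_out)/L = (599.65 − 309.67) / 74900 m = 3.872e-03 mm/s.
R = 3.872e-03 × 3600 = 13.9 mm/hr.
Over 14 h: total = 13.9 × 14 = 194.6 ≈ 195 mm.

R ≈ 13.9 mm/hr; total ≈ 195 mm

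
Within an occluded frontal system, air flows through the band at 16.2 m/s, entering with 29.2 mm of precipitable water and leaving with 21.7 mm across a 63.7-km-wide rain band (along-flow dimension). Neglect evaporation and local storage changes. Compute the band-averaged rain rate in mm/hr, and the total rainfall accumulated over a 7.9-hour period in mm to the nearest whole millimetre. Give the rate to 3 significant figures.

Column moisture flux per unit crosswind length is F = V × PW.
Inflow: F_in = 16.2 × 29.2 = 473.04 mm·m/s
Outflow: F_out = 16.2 × 21.7 = 351.54 mm·m/s
Steady-state rate R = (F_in − F_out)/L = (473.04 − 351.54) / 63700 m = 1.907e-03 mm/s.
R = 1.907e-03 × 3600 = 6.87 mm/hr.
Over 7.9 h: total = 6.87 × 7.9 = 54.273 ≈ 54 mm.

R ≈ 6.87 mm/hr; total ≈ 54 mm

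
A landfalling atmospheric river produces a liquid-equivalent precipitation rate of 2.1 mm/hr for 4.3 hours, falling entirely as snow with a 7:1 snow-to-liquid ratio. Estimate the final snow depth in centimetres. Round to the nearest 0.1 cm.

Liquid-equivalent depth = 2.1 × 4.3 = 9.03 mm.
Snow depth = 9.03 mm × 7 = 63.21 mm = 6.3 cm.

snow depth ≈ 6.3 cm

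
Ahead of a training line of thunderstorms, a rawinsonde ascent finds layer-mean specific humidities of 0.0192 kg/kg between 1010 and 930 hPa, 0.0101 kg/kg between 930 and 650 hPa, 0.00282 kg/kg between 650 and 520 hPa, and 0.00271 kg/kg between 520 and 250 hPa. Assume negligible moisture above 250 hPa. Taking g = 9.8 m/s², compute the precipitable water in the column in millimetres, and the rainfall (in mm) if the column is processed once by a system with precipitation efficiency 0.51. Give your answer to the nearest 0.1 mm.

Precipitable water is the column-integrated vapour mass per unit area: PW = (1/g) Σ q̄ Δp, with q in kg/kg and Δp in Pa (1 kg/m² of water = 1 mm).
Layer 1010–930 hPa: Δp = 80 hPa = 8000 Pa, q̄ = 0.0192 kg/kg → 0.0192 × 8000 / 9.8 = 15.67 mm
Layer 930–650 hPa: Δp = 280 hPa = 28000 Pa, q̄ = 0.0101 kg/kg → 0.0101 × 28000 / 9.8 = 28.86 mm
Layer 650–520 hPa: Δp = 130 hPa = 13000 Pa, q̄ = 0.00282 kg/kg → 0.00282 × 13000 / 9.8 = 3.74 mm
Layer 520–250 hPa: Δp = 270 hPa = 27000 Pa, q̄ = 0.00271 kg/kg → 0.00271 × 27000 / 9.8 = 7.47 mm
PW = 15.67 + 28.86 + 3.74 + 7.47 = 55.74 ≈ 55.7 mm.
Rainfall = ε × PW = 0.51 × 55.7 = 28.4 mm.

PW ≈ 55.7 mm; rainfall ≈ 28.4 mm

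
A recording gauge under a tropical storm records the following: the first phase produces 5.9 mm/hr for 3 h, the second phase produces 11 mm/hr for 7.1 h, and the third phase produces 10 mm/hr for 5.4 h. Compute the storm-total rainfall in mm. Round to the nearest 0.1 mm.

total ≈ 149.8 mm

Total = Σ Rᵢ Δtᵢ = 5.9 × 3 + 11 × 7.1 + 10 × 5.4
      = 17.7 + 78.1 + 54 = 149.8 mm.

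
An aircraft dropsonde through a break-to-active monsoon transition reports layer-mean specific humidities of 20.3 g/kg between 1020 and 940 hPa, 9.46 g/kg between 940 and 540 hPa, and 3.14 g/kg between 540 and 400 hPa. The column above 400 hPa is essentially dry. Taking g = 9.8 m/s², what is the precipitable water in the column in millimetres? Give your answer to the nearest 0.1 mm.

Precipitable water is the column-integrated vapour mass per unit area: PW = (1/g) Σ q̄ Δp, with q in kg/kg and Δp in Pa (1 kg/m² of water = 1 mm).
Layer 1020–940 hPa: Δp = 80 hPa = 8000 Pa, q̄ = 0.0203 kg/kg → 0.0203 × 8000 / 9.8 = 16.57 mm
Layer 940–540 hPa: Δp = 400 hPa = 40000 Pa, q̄ = 0.00946 kg/kg → 0.00946 × 40000 / 9.8 = 38.61 mm
Layer 540–400 hPa: Δp = 140 hPa = 14000 Pa, q̄ = 0.00314 kg/kg → 0.00314 × 14000 / 9.8 = 4.49 mm
PW = 16.57 + 38.61 + 4.49 = 59.67 ≈ 59.7 mm.

PW ≈ 59.7 mm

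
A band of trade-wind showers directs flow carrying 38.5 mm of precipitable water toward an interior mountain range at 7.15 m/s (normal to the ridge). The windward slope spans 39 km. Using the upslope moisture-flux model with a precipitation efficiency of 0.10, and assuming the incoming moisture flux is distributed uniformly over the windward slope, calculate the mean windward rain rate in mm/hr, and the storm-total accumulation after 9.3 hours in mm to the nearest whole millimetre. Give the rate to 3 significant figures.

R ≈ 2.54 mm/hr; total ≈ 24 mm

Incoming column moisture flux per unit ridge length: F = V × PW = 7.15 × 38.5 = 275.275 mm·m/s.
Spread over the 39 km slope with efficiency ε = 0.10: R = ε·F/W = 0.10 × 275.275 / 39000 m = 7.058e-04 mm/s.
R = 7.058e-04 × 3600 = 2.54 mm/hr.
Over 9.3 h: total = 2.54 × 9.3 = 23.622 ≈ 24 mm.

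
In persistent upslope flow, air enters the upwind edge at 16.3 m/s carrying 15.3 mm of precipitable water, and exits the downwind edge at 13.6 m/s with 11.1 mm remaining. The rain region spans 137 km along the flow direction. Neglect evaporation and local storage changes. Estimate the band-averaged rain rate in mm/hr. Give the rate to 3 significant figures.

Column moisture flux per unit crosswind length is F = V × PW.
Inflow: F_in = 16.3 × 15.3 = 249.39 mm·m/s
Outflow: F_out = 13.6 × 11.1 = 150.96 mm·m/s
Steady-state rate R = (F_in − F_out)/L = (249.39 − 150.96) / 137000 m = 7.185e-04 mm/s.
R = 7.185e-04 × 3600 = 2.59 mm/hr.

R ≈ 2.59 mm/hr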